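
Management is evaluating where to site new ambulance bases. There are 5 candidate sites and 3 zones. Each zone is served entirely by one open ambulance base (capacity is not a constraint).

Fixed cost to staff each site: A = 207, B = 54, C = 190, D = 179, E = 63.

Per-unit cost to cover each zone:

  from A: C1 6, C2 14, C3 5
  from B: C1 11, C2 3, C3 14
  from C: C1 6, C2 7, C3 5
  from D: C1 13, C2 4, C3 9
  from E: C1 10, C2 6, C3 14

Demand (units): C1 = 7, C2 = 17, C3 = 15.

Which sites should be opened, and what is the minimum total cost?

For any fixed open set, each zone goes to its cheapest open site; total = fixed + service.
{B}: C1→B 11·7=77, C2→B 3·17=51, C3→B 14·15=210. Service 338; fixed 54; total 392.
{B, C}: C1→C 6·7=42, C2→B 3·17=51, C3→C 5·15=75. Service 168; fixed 244; total 412.
{C}: service 236 + fixed 190 = 426
{A, B, C, D, E}: service 168 + fixed 693 = 861
No other subset beats 392.

Open B only; minimum total cost 392.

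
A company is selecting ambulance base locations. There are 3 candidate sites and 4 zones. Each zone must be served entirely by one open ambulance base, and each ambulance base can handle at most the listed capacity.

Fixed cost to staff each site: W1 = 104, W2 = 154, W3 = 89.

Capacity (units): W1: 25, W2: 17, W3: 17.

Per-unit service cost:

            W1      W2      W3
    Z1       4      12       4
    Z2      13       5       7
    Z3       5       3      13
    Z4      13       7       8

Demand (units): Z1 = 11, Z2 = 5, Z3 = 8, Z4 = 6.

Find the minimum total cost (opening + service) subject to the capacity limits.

Open {W1, W3}: Z1→W1 4·11=44, Z2→W3 7·5=35, Z3→W1 5·8=40, Z4→W3 8·6=48.
Loads: W1 carries 19/25, W3 carries 11/17. Service 167; fixed 193; total 360.
Next best feasible plan costs 384.

Minimum total cost: 360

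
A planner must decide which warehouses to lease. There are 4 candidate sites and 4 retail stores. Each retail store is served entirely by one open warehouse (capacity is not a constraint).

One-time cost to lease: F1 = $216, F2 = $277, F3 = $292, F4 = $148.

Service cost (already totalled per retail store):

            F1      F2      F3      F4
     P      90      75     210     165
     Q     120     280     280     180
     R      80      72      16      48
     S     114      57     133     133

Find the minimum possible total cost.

For any fixed open set, each retail store goes to its cheapest open site; total = fixed + service.
{F1}: P→F1 90, Q→F1 120, R→F1 80, S→F1 114. Service 404; fixed 216; total 620.
{F4}: P→F4 165, Q→F4 180, R→F4 48, S→F4 133. Service 526; fixed 148; total 674.
{F1, F4}: service 372 + fixed 364 = 736
{F1, F2, F3, F4}: P→F2 75, Q→F1 120, R→F3 16, S→F2 57. Service 268; fixed 933; total 1201.
(All 15 nonempty subsets were checked; F1 only is lowest.)

Minimum total cost: 620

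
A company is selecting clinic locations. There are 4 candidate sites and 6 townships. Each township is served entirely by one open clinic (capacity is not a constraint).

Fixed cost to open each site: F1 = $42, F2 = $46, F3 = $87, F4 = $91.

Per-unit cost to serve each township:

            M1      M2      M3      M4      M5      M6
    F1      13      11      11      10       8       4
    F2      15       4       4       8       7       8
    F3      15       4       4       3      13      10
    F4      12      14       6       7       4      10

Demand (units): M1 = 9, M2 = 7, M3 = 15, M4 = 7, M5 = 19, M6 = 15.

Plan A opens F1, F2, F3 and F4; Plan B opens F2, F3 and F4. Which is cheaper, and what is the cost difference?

Plan A is cheaper by 18.

Plan A: {F1, F2, F3, F4}: M1→F4 12·9=108, M2→F2 4·7=28, M3→F2 4·15=60, M4→F3 3·7=21, M5→F4 4·19=76, M6→F1 4·15=60. Service 353; fixed 266; total 619.
Plan B: {F2, F3, F4}: M1→F4 12·9=108, M2→F2 4·7=28, M3→F2 4·15=60, M4→F3 3·7=21, M5→F4 4·19=76, M6→F2 8·15=120. Service 413; fixed 224; total 637.
Difference: |619 − 637| = 18.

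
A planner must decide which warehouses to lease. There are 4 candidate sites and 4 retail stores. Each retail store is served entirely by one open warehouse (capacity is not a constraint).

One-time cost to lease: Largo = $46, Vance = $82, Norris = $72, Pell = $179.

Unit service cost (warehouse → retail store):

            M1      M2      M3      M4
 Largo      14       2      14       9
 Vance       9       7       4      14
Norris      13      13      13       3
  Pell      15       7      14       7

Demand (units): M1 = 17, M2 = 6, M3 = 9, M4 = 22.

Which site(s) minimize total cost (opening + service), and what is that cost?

Open Vance and Norris; minimum total cost 451.

For any fixed open set, each retail store goes to its cheapest open site; total = fixed + service.
{Vance, Norris}: M1→Vance 9·17=153, M2→Vance 7·6=42, M3→Vance 4·9=36, M4→Norris 3·22=66. Service 297; fixed 154; total 451.
{Largo, Vance, Norris}: service 267 + fixed 200 = 467
{Largo, Vance}: service 399 + fixed 128 = 527
{Largo, Vance, Norris, Pell}: service 267 + fixed 379 = 646
No other subset beats 451.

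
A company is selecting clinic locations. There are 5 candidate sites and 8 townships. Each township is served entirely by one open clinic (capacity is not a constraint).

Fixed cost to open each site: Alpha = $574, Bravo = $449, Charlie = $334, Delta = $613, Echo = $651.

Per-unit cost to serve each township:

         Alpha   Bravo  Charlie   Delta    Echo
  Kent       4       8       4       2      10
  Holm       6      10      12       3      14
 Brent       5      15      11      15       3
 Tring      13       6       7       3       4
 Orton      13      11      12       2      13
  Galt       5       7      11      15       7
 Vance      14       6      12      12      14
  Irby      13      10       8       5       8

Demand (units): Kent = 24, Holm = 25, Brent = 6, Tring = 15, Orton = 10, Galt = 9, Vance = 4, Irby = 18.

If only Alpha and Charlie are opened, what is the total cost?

Each township is assigned to its cheapest site among the open ones.
{Alpha, Charlie}: Kent→Alpha 4·24=96, Holm→Alpha 6·25=150, Brent→Alpha 5·6=30, Tring→Charlie 7·15=105, Orton→Charlie 12·10=120, Galt→Alpha 5·9=45, Vance→Charlie 12·4=48, Irby→Charlie 8·18=144. Service 738; fixed 908; total 1646.

Total cost: 1646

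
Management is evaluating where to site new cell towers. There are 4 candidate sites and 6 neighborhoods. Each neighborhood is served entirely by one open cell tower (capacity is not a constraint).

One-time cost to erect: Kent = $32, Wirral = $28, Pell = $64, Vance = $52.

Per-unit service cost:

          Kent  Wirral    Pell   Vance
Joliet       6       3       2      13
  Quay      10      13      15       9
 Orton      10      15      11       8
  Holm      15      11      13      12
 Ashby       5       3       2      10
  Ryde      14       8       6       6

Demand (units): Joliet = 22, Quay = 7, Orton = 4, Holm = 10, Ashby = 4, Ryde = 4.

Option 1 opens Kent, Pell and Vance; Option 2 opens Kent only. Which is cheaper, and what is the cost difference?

Option 1: {Kent, Pell, Vance}: Joliet→Pell 2·22=44, Quay→Vance 9·7=63, Orton→Vance 8·4=32, Holm→Vance 12·10=120, Ashby→Pell 2·4=8, Ryde→Pell 6·4=24. Service 291; fixed 148; total 439.
Option 2: {Kent}: Joliet→Kent 6·22=132, Quay→Kent 10·7=70, Orton→Kent 10·4=40, Holm→Kent 15·10=150, Ashby→Kent 5·4=20, Ryde→Kent 14·4=56. Service 468; fixed 32; total 500.
Difference: |439 − 500| = 61.

Option 1 is cheaper by 61.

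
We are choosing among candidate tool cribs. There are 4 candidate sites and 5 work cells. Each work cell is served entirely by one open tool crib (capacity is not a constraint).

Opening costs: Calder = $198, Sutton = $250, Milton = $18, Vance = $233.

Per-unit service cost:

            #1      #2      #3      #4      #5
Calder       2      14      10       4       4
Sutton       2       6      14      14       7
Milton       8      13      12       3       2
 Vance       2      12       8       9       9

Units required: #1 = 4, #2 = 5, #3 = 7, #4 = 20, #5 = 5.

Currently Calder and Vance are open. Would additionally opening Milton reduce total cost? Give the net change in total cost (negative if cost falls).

Yes — net change −12 (cost falls by 12).

Current service cost with {Calder, Vance}: 224.
Adding Milton: each work cell re-picks its cheapest; new service cost 194, saving 30.
Extra fixed cost: 18. Net change = 18 − 30 = -12.
(Totals: 655 → 643.)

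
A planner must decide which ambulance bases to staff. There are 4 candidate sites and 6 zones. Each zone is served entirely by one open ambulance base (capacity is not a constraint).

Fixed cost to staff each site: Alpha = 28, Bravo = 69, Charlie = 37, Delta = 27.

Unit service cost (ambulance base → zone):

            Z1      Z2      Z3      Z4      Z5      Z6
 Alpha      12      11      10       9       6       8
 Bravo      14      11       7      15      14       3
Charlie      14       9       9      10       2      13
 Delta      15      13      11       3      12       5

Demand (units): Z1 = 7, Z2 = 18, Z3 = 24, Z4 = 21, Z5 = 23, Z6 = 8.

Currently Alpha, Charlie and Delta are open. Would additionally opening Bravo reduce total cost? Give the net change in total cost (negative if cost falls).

Current service cost with {Alpha, Charlie, Delta}: 611.
Adding Bravo: each zone re-picks its cheapest; new service cost 547, saving 64.
Extra fixed cost: 69. Net change = 69 − 64 = 5.
(Totals: 703 → 708.)

No — net change +5 (cost rises by 5).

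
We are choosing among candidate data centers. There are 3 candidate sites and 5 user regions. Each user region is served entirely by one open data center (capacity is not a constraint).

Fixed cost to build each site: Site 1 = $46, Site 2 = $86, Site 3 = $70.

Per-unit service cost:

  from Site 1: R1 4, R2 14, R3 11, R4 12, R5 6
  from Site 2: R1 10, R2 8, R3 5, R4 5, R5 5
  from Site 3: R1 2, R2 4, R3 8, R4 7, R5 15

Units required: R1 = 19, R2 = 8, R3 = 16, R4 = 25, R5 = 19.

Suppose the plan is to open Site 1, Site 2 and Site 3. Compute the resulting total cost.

Total cost: 572

Each user region is assigned to its cheapest site among the open ones.
{Site 1, Site 2, Site 3}: R1→Site 3 2·19=38, R2→Site 3 4·8=32, R3→Site 2 5·16=80, R4→Site 2 5·25=125, R5→Site 2 5·19=95. Service 370; fixed 202; total 572.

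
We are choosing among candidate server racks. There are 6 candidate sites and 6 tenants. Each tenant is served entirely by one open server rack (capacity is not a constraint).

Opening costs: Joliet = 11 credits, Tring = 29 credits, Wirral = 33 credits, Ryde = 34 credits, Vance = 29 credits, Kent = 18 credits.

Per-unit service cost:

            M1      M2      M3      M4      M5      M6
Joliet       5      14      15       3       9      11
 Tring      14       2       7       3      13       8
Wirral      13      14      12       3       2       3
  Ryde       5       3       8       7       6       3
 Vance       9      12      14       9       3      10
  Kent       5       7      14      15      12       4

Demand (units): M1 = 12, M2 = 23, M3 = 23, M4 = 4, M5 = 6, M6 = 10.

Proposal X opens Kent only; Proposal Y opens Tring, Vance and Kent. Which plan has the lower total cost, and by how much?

Proposal Y is cheaper by 320.

Proposal X: {Kent}: M1→Kent 5·12=60, M2→Kent 7·23=161, M3→Kent 14·23=322, M4→Kent 15·4=60, M5→Kent 12·6=72, M6→Kent 4·10=40. Service 715; fixed 18; total 733.
Proposal Y: {Tring, Vance, Kent}: M1→Kent 5·12=60, M2→Tring 2·23=46, M3→Tring 7·23=161, M4→Tring 3·4=12, M5→Vance 3·6=18, M6→Kent 4·10=40. Service 337; fixed 76; total 413.
Difference: |733 − 413| = 320.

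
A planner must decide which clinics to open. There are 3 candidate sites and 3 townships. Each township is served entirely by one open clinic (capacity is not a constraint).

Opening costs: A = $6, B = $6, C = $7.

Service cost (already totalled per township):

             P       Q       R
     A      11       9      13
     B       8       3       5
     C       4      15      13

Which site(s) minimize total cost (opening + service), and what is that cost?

For any fixed open set, each township goes to its cheapest open site; total = fixed + service.
{B}: P→B 8, Q→B 3, R→B 5. Service 16; fixed 6; total 22.
{B, C}: service 12 + fixed 13 = 25
{A, B}: P→B 8, Q→B 3, R→B 5. Service 16; fixed 12; total 28.
{A, B, C}: service 12 + fixed 19 = 31
No other subset beats 22.

Open B only; minimum total cost 22.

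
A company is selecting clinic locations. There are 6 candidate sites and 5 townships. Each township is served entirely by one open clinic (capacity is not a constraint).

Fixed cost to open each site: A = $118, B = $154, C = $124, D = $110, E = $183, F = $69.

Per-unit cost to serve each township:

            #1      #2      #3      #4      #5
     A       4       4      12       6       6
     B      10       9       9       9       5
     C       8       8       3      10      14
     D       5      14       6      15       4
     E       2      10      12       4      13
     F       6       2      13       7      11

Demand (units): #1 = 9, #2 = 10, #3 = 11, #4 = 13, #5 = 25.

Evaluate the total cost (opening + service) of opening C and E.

Each township is assigned to its cheapest site among the open ones.
{C, E}: #1→E 2·9=18, #2→C 8·10=80, #3→C 3·11=33, #4→E 4·13=52, #5→E 13·25=325. Service 508; fixed 307; total 815.

Total cost: 815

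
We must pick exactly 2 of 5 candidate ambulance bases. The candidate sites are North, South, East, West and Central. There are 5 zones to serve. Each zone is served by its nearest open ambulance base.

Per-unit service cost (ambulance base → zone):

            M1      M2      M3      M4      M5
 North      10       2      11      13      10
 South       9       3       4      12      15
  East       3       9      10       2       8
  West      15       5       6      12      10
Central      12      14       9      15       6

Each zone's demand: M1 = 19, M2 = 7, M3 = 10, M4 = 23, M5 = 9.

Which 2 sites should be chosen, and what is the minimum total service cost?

Choose South and East; total service cost 236.

With exactly 2 open, each zone uses its cheapest among the chosen.
{South, East}: M1→East 3·19=57, M2→South 3·7=21, M3→South 4·10=40, M4→East 2·23=46, M5→East 8·9=72. Service cost 236.
{East, West}: service cost 270
{North, East}: service cost 289
Among all 10 size-2 choices, {South, East} is lowest.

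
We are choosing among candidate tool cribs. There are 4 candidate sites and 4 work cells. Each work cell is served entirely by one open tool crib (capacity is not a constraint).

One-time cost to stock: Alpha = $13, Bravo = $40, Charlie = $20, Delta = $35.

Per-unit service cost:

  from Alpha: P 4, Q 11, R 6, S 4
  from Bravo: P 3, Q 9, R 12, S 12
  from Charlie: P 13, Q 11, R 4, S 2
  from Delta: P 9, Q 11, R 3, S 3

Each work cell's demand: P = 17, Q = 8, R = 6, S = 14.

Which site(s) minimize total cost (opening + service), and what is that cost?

For any fixed open set, each work cell goes to its cheapest open site; total = fixed + service.
{Bravo, Charlie}: P→Bravo 3·17=51, Q→Bravo 9·8=72, R→Charlie 4·6=24, S→Charlie 2·14=28. Service 175; fixed 60; total 235.
{Alpha, Charlie}: P→Alpha 4·17=68, Q→Alpha 11·8=88, R→Charlie 4·6=24, S→Charlie 2·14=28. Service 208; fixed 33; total 241.
{Alpha, Bravo, Charlie}: P→Bravo 3·17=51, Q→Bravo 9·8=72, R→Charlie 4·6=24, S→Charlie 2·14=28. Service 175; fixed 73; total 248.
{Alpha, Bravo, Charlie, Delta}: service 169 + fixed 108 = 277
(All 15 nonempty subsets were checked; Bravo and Charlie is lowest.)

Open Bravo and Charlie; minimum total cost 235.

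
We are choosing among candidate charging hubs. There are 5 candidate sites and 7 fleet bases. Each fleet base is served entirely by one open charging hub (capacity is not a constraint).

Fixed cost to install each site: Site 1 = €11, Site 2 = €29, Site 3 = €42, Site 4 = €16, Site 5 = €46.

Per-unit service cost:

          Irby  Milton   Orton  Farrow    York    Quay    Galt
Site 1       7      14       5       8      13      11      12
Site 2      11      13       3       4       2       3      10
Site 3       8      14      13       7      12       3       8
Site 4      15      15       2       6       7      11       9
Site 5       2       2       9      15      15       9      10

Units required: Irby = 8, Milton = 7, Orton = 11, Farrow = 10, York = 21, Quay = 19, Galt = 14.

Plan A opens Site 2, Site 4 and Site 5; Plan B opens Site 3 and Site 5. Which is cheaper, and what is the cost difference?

Plan A: {Site 2, Site 4, Site 5}: Irby→Site 5 2·8=16, Milton→Site 5 2·7=14, Orton→Site 4 2·11=22, Farrow→Site 2 4·10=40, York→Site 2 2·21=42, Quay→Site 2 3·19=57, Galt→Site 4 9·14=126. Service 317; fixed 91; total 408.
Plan B: {Site 3, Site 5}: Irby→Site 5 2·8=16, Milton→Site 5 2·7=14, Orton→Site 5 9·11=99, Farrow→Site 3 7·10=70, York→Site 3 12·21=252, Quay→Site 3 3·19=57, Galt→Site 3 8·14=112. Service 620; fixed 88; total 708.
Difference: |408 − 708| = 300.

Plan A is cheaper by 300.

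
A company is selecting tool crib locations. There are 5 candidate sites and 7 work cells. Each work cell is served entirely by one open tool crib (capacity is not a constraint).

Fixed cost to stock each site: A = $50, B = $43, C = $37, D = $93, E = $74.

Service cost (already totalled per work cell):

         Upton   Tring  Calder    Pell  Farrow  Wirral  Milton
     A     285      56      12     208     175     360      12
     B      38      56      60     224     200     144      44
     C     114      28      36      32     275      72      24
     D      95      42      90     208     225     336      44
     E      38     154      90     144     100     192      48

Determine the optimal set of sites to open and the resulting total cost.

For any fixed open set, each work cell goes to its cheapest open site; total = fixed + service.
{C, E}: Upton→E 38, Tring→C 28, Calder→C 36, Pell→C 32, Farrow→E 100, Wirral→C 72, Milton→C 24. Service 330; fixed 111; total 441.
{A, C, E}: Upton→E 38, Tring→C 28, Calder→A 12, Pell→C 32, Farrow→E 100, Wirral→C 72, Milton→A 12. Service 294; fixed 161; total 455.
{B, C, E}: Upton→B 38, Tring→C 28, Calder→C 36, Pell→C 32, Farrow→E 100, Wirral→C 72, Milton→C 24. Service 330; fixed 154; total 484.
{A, B, C, D, E}: service 294 + fixed 297 = 591
No other subset beats 441.

Open C and E; minimum total cost 441.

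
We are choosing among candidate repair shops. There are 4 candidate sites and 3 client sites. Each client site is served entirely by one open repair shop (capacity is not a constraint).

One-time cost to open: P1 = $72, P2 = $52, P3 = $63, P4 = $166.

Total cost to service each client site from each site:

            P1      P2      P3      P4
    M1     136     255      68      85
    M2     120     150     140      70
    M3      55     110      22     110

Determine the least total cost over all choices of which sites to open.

For any fixed open set, each client site goes to its cheapest open site; total = fixed + service.
{P3}: M1→P3 68, M2→P3 140, M3→P3 22. Service 230; fixed 63; total 293.
{P1, P3}: M1→P3 68, M2→P1 120, M3→P3 22. Service 210; fixed 135; total 345.
{P2, P3}: service 230 + fixed 115 = 345
{P1, P2, P3, P4}: M1→P3 68, M2→P4 70, M3→P3 22. Service 160; fixed 353; total 513.
No other subset beats 293.

Minimum total cost: 293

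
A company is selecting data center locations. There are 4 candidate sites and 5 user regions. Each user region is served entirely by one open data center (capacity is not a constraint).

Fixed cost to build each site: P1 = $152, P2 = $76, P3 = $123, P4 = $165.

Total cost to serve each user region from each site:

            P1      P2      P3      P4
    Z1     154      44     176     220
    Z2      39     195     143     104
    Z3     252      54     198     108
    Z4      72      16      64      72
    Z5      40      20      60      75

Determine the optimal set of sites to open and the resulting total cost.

Open P1 and P2; minimum total cost 401.

For any fixed open set, each user region goes to its cheapest open site; total = fixed + service.
{P1, P2}: Z1→P2 44, Z2→P1 39, Z3→P2 54, Z4→P2 16, Z5→P2 20. Service 173; fixed 228; total 401.
{P2}: service 329 + fixed 76 = 405
{P2, P3}: service 277 + fixed 199 = 476
{P1, P2, P3, P4}: Z1→P2 44, Z2→P1 39, Z3→P2 54, Z4→P2 16, Z5→P2 20. Service 173; fixed 516; total 689.
No other subset beats 401.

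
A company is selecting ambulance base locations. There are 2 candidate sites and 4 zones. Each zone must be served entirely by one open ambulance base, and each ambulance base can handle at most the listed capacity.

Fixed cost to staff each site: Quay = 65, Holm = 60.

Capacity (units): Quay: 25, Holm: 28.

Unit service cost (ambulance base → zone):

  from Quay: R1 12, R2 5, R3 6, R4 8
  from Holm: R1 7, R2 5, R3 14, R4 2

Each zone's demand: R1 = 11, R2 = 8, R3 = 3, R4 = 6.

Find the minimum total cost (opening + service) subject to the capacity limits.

Open {Holm}: R1→Holm 7·11=77, R2→Holm 5·8=40, R3→Holm 14·3=42, R4→Holm 2·6=12.
Loads: Holm carries 28/28. Service 171; fixed 60; total 231.
Next best feasible plan costs 272.

Minimum total cost: 231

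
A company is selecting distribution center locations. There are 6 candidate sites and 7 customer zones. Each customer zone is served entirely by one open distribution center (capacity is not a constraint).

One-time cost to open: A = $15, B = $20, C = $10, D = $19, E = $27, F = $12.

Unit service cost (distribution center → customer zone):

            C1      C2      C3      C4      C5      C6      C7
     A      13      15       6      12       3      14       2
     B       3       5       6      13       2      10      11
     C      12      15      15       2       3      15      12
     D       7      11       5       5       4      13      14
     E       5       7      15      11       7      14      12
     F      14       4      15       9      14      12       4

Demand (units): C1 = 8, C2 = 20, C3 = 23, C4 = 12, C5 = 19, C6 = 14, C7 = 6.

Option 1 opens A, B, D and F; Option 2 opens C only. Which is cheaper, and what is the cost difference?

Option 1 is cheaper by 579.

Option 1: {A, B, D, F}: C1→B 3·8=24, C2→F 4·20=80, C3→D 5·23=115, C4→D 5·12=60, C5→B 2·19=38, C6→B 10·14=140, C7→A 2·6=12. Service 469; fixed 66; total 535.
Option 2: {C}: C1→C 12·8=96, C2→C 15·20=300, C3→C 15·23=345, C4→C 2·12=24, C5→C 3·19=57, C6→C 15·14=210, C7→C 12·6=72. Service 1104; fixed 10; total 1114.
Difference: |535 − 1114| = 579.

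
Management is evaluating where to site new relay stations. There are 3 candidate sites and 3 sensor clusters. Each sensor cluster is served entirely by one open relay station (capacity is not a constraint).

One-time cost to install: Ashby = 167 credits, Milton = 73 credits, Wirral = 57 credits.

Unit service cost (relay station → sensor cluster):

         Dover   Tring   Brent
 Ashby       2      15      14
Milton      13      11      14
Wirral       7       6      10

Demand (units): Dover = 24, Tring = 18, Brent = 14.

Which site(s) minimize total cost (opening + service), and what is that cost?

For any fixed open set, each sensor cluster goes to its cheapest open site; total = fixed + service.
{Wirral}: Dover→Wirral 7·24=168, Tring→Wirral 6·18=108, Brent→Wirral 10·14=140. Service 416; fixed 57; total 473.
{Ashby, Wirral}: service 296 + fixed 224 = 520
{Milton, Wirral}: Dover→Wirral 7·24=168, Tring→Wirral 6·18=108, Brent→Wirral 10·14=140. Service 416; fixed 130; total 546.
{Ashby, Milton, Wirral}: service 296 + fixed 297 = 593
(All 7 nonempty subsets were checked; Wirral only is lowest.)

Open Wirral only; minimum total cost 473.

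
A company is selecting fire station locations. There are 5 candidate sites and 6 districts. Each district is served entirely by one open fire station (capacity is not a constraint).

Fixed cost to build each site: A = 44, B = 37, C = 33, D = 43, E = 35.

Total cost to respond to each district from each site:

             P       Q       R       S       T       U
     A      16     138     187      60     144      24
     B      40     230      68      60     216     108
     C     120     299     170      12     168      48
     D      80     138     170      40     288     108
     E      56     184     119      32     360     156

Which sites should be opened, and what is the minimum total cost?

For any fixed open set, each district goes to its cheapest open site; total = fixed + service.
{A, B, C}: P→A 16, Q→A 138, R→B 68, S→C 12, T→A 144, U→A 24. Service 402; fixed 114; total 516.
{A, B}: service 450 + fixed 81 = 531
{A, B, E}: P→A 16, Q→A 138, R→B 68, S→E 32, T→A 144, U→A 24. Service 422; fixed 116; total 538.
{A, B, C, D, E}: P→A 16, Q→A 138, R→B 68, S→C 12, T→A 144, U→A 24. Service 402; fixed 192; total 594.
No other subset beats 516.

Open A, B and C; minimum total cost 516.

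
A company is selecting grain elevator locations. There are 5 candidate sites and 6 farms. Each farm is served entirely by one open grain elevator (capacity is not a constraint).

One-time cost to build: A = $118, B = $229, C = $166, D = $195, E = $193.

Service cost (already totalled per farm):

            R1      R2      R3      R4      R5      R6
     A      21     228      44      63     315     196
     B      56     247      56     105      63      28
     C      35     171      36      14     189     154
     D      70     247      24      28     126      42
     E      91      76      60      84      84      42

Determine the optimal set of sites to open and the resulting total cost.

For any fixed open set, each farm goes to its cheapest open site; total = fixed + service.
{E}: R1→E 91, R2→E 76, R3→E 60, R4→E 84, R5→E 84, R6→E 42. Service 437; fixed 193; total 630.
{A, E}: service 330 + fixed 311 = 641
{C, E}: service 287 + fixed 359 = 646
{A, B, C, D, E}: service 226 + fixed 901 = 1127
No other subset beats 630.

Open E only; minimum total cost 630.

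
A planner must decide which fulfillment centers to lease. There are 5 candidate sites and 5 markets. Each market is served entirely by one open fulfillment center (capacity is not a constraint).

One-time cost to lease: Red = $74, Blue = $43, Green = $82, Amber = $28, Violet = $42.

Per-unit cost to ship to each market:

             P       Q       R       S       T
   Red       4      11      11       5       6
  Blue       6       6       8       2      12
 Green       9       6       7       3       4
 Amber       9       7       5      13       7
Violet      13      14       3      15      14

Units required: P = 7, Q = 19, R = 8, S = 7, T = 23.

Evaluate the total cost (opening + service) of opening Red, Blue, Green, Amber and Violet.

Each market is assigned to its cheapest site among the open ones.
{Red, Blue, Green, Amber, Violet}: P→Red 4·7=28, Q→Blue 6·19=114, R→Violet 3·8=24, S→Blue 2·7=14, T→Green 4·23=92. Service 272; fixed 269; total 541.

Total cost: 541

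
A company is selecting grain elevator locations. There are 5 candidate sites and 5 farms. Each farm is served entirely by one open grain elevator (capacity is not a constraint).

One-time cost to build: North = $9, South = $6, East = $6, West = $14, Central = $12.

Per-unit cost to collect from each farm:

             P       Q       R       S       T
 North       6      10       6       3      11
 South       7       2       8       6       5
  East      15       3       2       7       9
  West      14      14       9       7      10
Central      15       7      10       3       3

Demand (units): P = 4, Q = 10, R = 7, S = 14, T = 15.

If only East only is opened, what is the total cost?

Each farm is assigned to its cheapest site among the open ones.
{East}: P→East 15·4=60, Q→East 3·10=30, R→East 2·7=14, S→East 7·14=98, T→East 9·15=135. Service 337; fixed 6; total 343.

Total cost: 343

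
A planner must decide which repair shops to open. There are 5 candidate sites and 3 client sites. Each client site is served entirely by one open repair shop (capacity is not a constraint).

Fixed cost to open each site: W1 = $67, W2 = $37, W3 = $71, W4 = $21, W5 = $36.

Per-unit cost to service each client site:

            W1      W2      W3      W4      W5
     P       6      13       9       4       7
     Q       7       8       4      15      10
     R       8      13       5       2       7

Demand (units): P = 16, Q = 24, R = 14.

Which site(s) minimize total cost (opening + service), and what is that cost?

For any fixed open set, each client site goes to its cheapest open site; total = fixed + service.
{W3, W4}: P→W4 4·16=64, Q→W3 4·24=96, R→W4 2·14=28. Service 188; fixed 92; total 280.
{W3, W4, W5}: P→W4 4·16=64, Q→W3 4·24=96, R→W4 2·14=28. Service 188; fixed 128; total 316.
{W2, W3, W4}: service 188 + fixed 129 = 317
{W1, W2, W3, W4, W5}: service 188 + fixed 232 = 420
No other subset beats 280.

Open W3 and W4; minimum total cost 280.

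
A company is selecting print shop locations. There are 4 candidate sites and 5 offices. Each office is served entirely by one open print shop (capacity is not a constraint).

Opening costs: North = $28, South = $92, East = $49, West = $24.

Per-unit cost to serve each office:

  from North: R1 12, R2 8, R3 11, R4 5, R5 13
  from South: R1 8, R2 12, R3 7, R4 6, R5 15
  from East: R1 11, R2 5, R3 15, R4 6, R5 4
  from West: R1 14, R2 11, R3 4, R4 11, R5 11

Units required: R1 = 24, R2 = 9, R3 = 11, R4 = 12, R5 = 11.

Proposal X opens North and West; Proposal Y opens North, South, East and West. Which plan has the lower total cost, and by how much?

Proposal Y is cheaper by 59.

Proposal X: {North, West}: R1→North 12·24=288, R2→North 8·9=72, R3→West 4·11=44, R4→North 5·12=60, R5→West 11·11=121. Service 585; fixed 52; total 637.
Proposal Y: {North, South, East, West}: R1→South 8·24=192, R2→East 5·9=45, R3→West 4·11=44, R4→North 5·12=60, R5→East 4·11=44. Service 385; fixed 193; total 578.
Difference: |637 − 578| = 59.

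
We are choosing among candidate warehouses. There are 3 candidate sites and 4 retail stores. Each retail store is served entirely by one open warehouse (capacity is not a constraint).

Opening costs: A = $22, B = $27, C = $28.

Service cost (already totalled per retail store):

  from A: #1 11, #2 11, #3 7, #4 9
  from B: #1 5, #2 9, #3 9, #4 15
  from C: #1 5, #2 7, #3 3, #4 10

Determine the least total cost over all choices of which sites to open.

For any fixed open set, each retail store goes to its cheapest open site; total = fixed + service.
{C}: #1→C 5, #2→C 7, #3→C 3, #4→C 10. Service 25; fixed 28; total 53.
{A}: #1→A 11, #2→A 11, #3→A 7, #4→A 9. Service 38; fixed 22; total 60.
{B}: service 38 + fixed 27 = 65
{A, B, C}: #1→B 5, #2→C 7, #3→C 3, #4→A 9. Service 24; fixed 77; total 101.
No other subset beats 53.

Minimum total cost: 53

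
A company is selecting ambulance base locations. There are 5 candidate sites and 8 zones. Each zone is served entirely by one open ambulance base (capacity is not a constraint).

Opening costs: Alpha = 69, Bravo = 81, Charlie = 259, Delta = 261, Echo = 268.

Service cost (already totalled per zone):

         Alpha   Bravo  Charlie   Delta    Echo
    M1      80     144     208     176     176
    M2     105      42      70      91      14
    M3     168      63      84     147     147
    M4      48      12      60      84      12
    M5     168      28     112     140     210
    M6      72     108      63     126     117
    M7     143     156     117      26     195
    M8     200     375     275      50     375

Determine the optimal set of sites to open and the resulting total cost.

Open Alpha, Bravo and Delta; minimum total cost 784.

For any fixed open set, each zone goes to its cheapest open site; total = fixed + service.
{Alpha, Bravo, Delta}: M1→Alpha 80, M2→Bravo 42, M3→Bravo 63, M4→Bravo 12, M5→Bravo 28, M6→Alpha 72, M7→Delta 26, M8→Delta 50. Service 373; fixed 411; total 784.
{Alpha, Bravo}: service 640 + fixed 150 = 790
{Bravo, Delta}: M1→Bravo 144, M2→Bravo 42, M3→Bravo 63, M4→Bravo 12, M5→Bravo 28, M6→Bravo 108, M7→Delta 26, M8→Delta 50. Service 473; fixed 342; total 815.
{Alpha, Bravo, Charlie, Delta, Echo}: M1→Alpha 80, M2→Echo 14, M3→Bravo 63, M4→Bravo 12, M5→Bravo 28, M6→Charlie 63, M7→Delta 26, M8→Delta 50. Service 336; fixed 938; total 1274.
No other subset beats 784.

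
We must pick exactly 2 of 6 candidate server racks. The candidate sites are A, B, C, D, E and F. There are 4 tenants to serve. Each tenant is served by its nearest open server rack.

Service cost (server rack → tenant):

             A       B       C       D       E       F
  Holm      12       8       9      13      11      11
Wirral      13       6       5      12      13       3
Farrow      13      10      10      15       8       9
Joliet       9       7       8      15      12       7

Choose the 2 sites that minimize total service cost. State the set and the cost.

With exactly 2 open, each tenant uses its cheapest among the chosen.
{B, F}: Holm→B 8, Wirral→F 3, Farrow→F 9, Joliet→B 7. Service cost 27.
{C, F}: service cost 28
{B, E}: service cost 29
Among all 15 size-2 choices, {B, F} is lowest.

Choose B and F; total service cost 27.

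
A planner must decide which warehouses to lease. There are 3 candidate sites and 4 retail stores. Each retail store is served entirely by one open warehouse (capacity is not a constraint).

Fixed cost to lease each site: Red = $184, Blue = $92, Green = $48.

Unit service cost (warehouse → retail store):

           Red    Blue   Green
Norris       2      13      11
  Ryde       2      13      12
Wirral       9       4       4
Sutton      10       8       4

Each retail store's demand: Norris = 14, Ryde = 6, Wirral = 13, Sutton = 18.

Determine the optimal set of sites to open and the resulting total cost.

For any fixed open set, each retail store goes to its cheapest open site; total = fixed + service.
{Red, Green}: Norris→Red 2·14=28, Ryde→Red 2·6=12, Wirral→Green 4·13=52, Sutton→Green 4·18=72. Service 164; fixed 232; total 396.
{Green}: Norris→Green 11·14=154, Ryde→Green 12·6=72, Wirral→Green 4·13=52, Sutton→Green 4·18=72. Service 350; fixed 48; total 398.
{Red, Blue, Green}: service 164 + fixed 324 = 488
No other subset beats 396.

Open Red and Green; minimum total cost 396.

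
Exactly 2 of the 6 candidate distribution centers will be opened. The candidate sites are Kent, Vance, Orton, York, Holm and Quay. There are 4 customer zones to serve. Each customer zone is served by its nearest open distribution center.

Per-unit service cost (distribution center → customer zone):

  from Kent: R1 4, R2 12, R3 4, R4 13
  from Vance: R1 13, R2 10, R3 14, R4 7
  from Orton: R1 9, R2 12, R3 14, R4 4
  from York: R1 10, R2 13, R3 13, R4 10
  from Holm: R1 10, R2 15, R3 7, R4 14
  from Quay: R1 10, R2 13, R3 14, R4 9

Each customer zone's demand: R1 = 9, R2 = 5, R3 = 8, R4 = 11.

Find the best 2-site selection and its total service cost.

Choose Kent and Orton; total service cost 172.

With exactly 2 open, each customer zone uses its cheapest among the chosen.
{Kent, Orton}: R1→Kent 4·9=36, R2→Kent 12·5=60, R3→Kent 4·8=32, R4→Orton 4·11=44. Service cost 172.
{Kent, Vance}: service cost 195
{Kent, Quay}: service cost 227
Among all 15 size-2 choices, {Kent, Orton} is lowest.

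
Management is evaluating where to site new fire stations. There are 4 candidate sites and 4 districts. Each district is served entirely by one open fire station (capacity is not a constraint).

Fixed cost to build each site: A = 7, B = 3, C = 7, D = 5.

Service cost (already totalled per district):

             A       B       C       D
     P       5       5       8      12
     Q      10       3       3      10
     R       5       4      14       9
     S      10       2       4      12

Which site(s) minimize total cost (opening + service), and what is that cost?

Open B only; minimum total cost 17.

For any fixed open set, each district goes to its cheapest open site; total = fixed + service.
{B}: P→B 5, Q→B 3, R→B 4, S→B 2. Service 14; fixed 3; total 17.
{B, D}: service 14 + fixed 8 = 22
{A, B}: P→A 5, Q→B 3, R→B 4, S→B 2. Service 14; fixed 10; total 24.
{A, B, C, D}: service 14 + fixed 22 = 36
No other subset beats 17.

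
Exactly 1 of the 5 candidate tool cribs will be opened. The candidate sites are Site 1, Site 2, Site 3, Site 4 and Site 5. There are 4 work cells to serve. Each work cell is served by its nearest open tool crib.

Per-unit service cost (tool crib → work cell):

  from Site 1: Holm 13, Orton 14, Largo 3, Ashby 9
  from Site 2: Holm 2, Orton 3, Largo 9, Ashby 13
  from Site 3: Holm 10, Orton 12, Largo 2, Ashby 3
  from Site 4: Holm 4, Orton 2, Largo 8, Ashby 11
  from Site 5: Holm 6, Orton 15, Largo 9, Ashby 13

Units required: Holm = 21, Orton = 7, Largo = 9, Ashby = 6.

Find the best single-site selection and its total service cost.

With exactly 1 open, each work cell uses its cheapest among the chosen.
{Site 2}: Holm→Site 2 2·21=42, Orton→Site 2 3·7=21, Largo→Site 2 9·9=81, Ashby→Site 2 13·6=78. Service cost 222.
{Site 4}: service cost 236
{Site 3}: service cost 330
Among all 5 size-1 choices, {Site 2} is lowest.

Choose Site 2 only; total service cost 222.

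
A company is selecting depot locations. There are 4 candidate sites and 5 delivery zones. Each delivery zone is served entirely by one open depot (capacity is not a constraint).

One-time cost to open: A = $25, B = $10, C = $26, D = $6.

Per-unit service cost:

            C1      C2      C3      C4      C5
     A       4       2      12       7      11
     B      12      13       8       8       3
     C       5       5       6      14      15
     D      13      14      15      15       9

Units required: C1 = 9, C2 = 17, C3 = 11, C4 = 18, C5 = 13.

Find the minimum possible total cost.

For any fixed open set, each delivery zone goes to its cheapest open site; total = fixed + service.
{A, B}: C1→A 4·9=36, C2→A 2·17=34, C3→B 8·11=88, C4→A 7·18=126, C5→B 3·13=39. Service 323; fixed 35; total 358.
{A, B, C}: C1→A 4·9=36, C2→A 2·17=34, C3→C 6·11=66, C4→A 7·18=126, C5→B 3·13=39. Service 301; fixed 61; total 362.
{A, B, D}: service 323 + fixed 41 = 364
{A, B, C, D}: service 301 + fixed 67 = 368
(All 15 nonempty subsets were checked; A and B is lowest.)

Minimum total cost: 358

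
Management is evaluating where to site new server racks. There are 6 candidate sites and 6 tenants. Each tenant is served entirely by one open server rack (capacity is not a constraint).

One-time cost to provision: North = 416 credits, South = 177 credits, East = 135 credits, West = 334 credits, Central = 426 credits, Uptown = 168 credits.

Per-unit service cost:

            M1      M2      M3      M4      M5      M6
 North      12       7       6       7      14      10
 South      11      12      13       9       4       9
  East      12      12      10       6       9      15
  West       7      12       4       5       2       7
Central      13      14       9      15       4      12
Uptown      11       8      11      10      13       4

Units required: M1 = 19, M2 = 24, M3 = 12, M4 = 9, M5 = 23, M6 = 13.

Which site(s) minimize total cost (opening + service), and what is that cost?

Open West only; minimum total cost 985.

For any fixed open set, each tenant goes to its cheapest open site; total = fixed + service.
{West}: M1→West 7·19=133, M2→West 12·24=288, M3→West 4·12=48, M4→West 5·9=45, M5→West 2·23=46, M6→West 7·13=91. Service 651; fixed 334; total 985.
{West, Uptown}: M1→West 7·19=133, M2→Uptown 8·24=192, M3→West 4·12=48, M4→West 5·9=45, M5→West 2·23=46, M6→Uptown 4·13=52. Service 516; fixed 502; total 1018.
{South, Uptown}: M1→South 11·19=209, M2→Uptown 8·24=192, M3→Uptown 11·12=132, M4→South 9·9=81, M5→South 4·23=92, M6→Uptown 4·13=52. Service 758; fixed 345; total 1103.
{North, South, East, West, Central, Uptown}: M1→West 7·19=133, M2→North 7·24=168, M3→West 4·12=48, M4→West 5·9=45, M5→West 2·23=46, M6→Uptown 4·13=52. Service 492; fixed 1656; total 2148.
No other subset beats 985.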